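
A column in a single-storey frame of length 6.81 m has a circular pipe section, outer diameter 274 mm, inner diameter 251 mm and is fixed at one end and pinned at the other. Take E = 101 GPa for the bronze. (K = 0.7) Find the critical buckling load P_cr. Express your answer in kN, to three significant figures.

P_cr ≈ 3590 kN

d_o = 274 mm, d_i = 251 mm
I = π(d_o⁴ − d_i⁴)/64 = π(274⁴ − 251.0⁴)/64 = 8.184×10^7 mm⁴
I = 8.184×10^7 mm⁴ = 8.184×10^-5 m⁴
Effective length L_e = K·L = 0.7 × 6.81 = 4.767 m
P_cr = π²EI / L_e² = π² × 101×10⁹ × 8.184×10^-5 / 4.767² = 3.590×10^6 N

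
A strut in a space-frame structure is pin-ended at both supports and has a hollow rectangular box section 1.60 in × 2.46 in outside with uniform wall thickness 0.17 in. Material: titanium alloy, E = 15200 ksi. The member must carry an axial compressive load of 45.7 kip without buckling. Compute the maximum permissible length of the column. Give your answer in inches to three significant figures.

L_max ≈ 40.0 in

Inner dimensions: h_i = 2.46 − 2×0.17 = 2.120 in, b_i = 1.60 − 2×0.17 = 1.260 in
Weak-axis I_min = (h_o·b_o³ − h_i·b_i³)/12 with b_o = 1.60, b_i = 1.260 in (shorter outer/inner sides).
I_min = (2.46×1.60³ − 2.120×1.260³)/12 = 0.4863 in⁴
At the buckling limit P_cr = P = 4.570×10^4 lb
From P_cr = π²EI/(K·L)²:  L = (1/K)·√(π²EI/P_cr) = (1/1)·√(π²×1.52×10^7×0.4863/4.570×10^4)
L = 40.0 in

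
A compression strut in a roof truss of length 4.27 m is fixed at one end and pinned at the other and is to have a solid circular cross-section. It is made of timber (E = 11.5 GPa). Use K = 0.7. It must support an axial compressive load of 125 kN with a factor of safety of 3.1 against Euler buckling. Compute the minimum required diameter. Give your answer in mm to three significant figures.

Required P_cr = n·P = 3.1 × 125 = 387.5 kN
L_e = K·L = 0.7 × 4.27 = 2.989 m
Required I = P_cr·L_e²/(π²E) = 3.875×10^5 × 2.989² / (π² × 1.15×10^10) = 3.050×10^-5 m⁴
I_req = 3.050×10^7 mm⁴
Solid circle: I = πd⁴/64  ⇒  d = (64I/π)^(1/4) = (64×3.050×10^7/π)^(1/4) = 158 mm

d ≈ 158 mm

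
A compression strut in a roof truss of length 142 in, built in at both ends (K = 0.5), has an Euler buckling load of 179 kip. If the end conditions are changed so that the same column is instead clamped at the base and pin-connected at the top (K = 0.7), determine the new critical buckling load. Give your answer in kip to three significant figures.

P_cr ≈ 91.3 kip

P_cr ∝ 1/K², so P_cr,new = P_cr,old × (K_old/K_new)² = 179 × (0.5/0.7)²
= 179 × 0.5102 = 91.3 kip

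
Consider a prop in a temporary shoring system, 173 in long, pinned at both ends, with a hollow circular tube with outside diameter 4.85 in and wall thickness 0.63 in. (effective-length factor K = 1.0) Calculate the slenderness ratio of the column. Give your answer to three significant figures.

λ ≈ 115

Inner diameter d_i = 4.85 − 2×0.63 = 3.590 in
I = π(d_o⁴ − d_i⁴)/64 = π(4.85⁴ − 3.590⁴)/64 = 19.01 in⁴
A = 8.352 in²;  r_min = √(I/A) = √(19.01/8.352) = 1.509 in
L_e = K·L = 1 × 173 = 173.0 in
λ = L_e / r_min = 173.00 / 1.509 = 115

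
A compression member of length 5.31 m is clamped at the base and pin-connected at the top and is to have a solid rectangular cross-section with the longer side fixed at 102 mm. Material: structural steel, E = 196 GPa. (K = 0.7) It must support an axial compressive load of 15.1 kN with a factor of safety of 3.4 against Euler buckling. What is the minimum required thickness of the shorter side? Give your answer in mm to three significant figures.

b ≈ 35.1 mm

Required P_cr = n·P = 3.4 × 15.1 = 51.34 kN
L_e = K·L = 0.7 × 5.31 = 3.717 m
Required I = P_cr·L_e²/(π²E) = 5.134×10^4 × 3.717² / (π² × 1.96×10^11) = 3.667×10^-7 m⁴
I_req = 3.667×10^5 mm⁴
Rectangle, weak axis: I_min = h·b³/12 with h = 102 mm fixed  ⇒  b = (12I/h)^(1/3) = 35.1 mm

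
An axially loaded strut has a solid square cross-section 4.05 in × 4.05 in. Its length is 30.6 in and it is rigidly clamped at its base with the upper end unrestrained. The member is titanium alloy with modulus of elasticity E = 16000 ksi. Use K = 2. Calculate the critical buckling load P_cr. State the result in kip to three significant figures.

I = a⁴/12 = 4.05⁴/12 = 22.42 in⁴
Effective length L_e = K·L = 2 × 30.6 = 61.20 in
P_cr = π²EI / L_e² = π² × 16000×10³ × 22.42 / 61.20² = 9.453×10^5 lb

P_cr ≈ 945 kip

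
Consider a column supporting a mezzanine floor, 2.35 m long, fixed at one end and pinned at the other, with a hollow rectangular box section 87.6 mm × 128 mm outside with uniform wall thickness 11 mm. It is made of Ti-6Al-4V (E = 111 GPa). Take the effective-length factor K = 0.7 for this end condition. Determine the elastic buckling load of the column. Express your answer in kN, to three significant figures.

Inner dimensions: h_i = 128 − 2×11 = 106.0 mm, b_i = 87.6 − 2×11 = 65.60 mm
Weak-axis I_min = (h_o·b_o³ − h_i·b_i³)/12 with b_o = 87.6, b_i = 65.60 mm (shorter outer/inner sides).
I_min = (128×87.6³ − 106.0×65.60³)/12 = 4.677×10^6 mm⁴
I = 4.677×10^6 mm⁴ = 4.677×10^-6 m⁴
Effective length L_e = K·L = 0.7 × 2.35 = 1.645 m
P_cr = π²EI / L_e² = π² × 111×10⁹ × 4.677×10^-6 / 1.645² = 1.893×10^6 N

P_cr ≈ 1890 kN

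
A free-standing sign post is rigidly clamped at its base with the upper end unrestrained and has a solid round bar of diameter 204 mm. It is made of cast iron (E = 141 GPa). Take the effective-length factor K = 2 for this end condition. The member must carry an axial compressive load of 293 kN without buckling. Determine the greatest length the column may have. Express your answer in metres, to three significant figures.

I = πd⁴/64 = π×204⁴/64 = 8.501×10^7 mm⁴
I = 8.501×10^-5 m⁴
At the buckling limit P_cr = P = 2.930×10^5 N
From P_cr = π²EI/(K·L)²:  L = (1/K)·√(π²EI/P_cr) = (1/2)·√(π²×1.41×10^11×8.501×10^-5/2.930×10^5)
L = 10.0 m

L_max ≈ 10.0 m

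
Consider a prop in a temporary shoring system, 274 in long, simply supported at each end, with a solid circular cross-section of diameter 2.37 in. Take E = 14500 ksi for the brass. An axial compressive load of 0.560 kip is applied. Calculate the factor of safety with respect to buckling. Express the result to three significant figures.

n ≈ 5.27

I = πd⁴/64 = π×2.37⁴/64 = 1.549 in⁴
Effective length L_e = K·L = 1 × 274 = 274.0 in
P_cr = π²EI / L_e² = π² × 14500×10³ × 1.549 / 274.0² = 2.952×10^3 lb
Factor of safety n = P_cr / P = 2.9521 / 0.560 = 5.27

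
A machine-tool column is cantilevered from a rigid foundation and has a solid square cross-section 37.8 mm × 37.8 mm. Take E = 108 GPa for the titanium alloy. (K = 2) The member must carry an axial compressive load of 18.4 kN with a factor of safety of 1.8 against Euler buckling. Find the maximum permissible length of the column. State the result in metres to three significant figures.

I = a⁴/12 = 37.8⁴/12 = 1.701×10^5 mm⁴
I = 1.701×10^-7 m⁴
Required critical load P_cr = n·P = 1.8 × 18.4 = 33.12 kN = 3.312×10^4 N
From P_cr = π²EI/(K·L)²:  L = (1/K)·√(π²EI/P_cr) = (1/2)·√(π²×1.08×10^11×1.701×10^-7/3.312×10^4)
L = 1.17 m

L_max ≈ 1.17 m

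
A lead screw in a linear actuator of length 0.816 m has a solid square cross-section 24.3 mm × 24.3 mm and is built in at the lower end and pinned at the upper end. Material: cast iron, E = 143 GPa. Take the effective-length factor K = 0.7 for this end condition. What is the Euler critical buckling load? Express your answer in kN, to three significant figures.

P_cr ≈ 126 kN

I = a⁴/12 = 24.3⁴/12 = 2.906×10^4 mm⁴
I = 2.906×10^4 mm⁴ = 2.906×10^-8 m⁴
Effective length L_e = K·L = 0.7 × 0.816 = 0.5712 m
P_cr = π²EI / L_e² = π² × 143×10⁹ × 2.906×10^-8 / 0.5712² = 1.257×10^5 N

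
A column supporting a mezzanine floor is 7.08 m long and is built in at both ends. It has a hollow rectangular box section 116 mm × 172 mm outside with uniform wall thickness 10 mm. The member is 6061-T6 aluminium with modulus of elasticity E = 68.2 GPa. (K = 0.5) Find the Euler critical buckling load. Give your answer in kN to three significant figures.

Inner dimensions: h_i = 172 − 2×10 = 152.0 mm, b_i = 116 − 2×10 = 96.00 mm
Weak-axis I_min = (h_o·b_o³ − h_i·b_i³)/12 with b_o = 116, b_i = 96.00 mm (shorter outer/inner sides).
I_min = (172×116³ − 152.0×96.00³)/12 = 1.117×10^7 mm⁴
I = 1.117×10^7 mm⁴ = 1.117×10^-5 m⁴
Effective length L_e = K·L = 0.5 × 7.08 = 3.540 m
P_cr = π²EI / L_e² = π² × 68.2×10⁹ × 1.117×10^-5 / 3.540² = 5.998×10^5 N

P_cr ≈ 600 kN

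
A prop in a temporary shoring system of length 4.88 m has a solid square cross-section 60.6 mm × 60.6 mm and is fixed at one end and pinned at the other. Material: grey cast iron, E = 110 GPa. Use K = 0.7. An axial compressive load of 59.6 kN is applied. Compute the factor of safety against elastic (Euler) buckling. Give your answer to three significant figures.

n ≈ 1.75

I = a⁴/12 = 60.6⁴/12 = 1.124×10^6 mm⁴
I = 1.124×10^6 mm⁴ = 1.124×10^-6 m⁴
Effective length L_e = K·L = 0.7 × 4.88 = 3.416 m
P_cr = π²EI / L_e² = π² × 110×10⁹ × 1.124×10^-6 / 3.416² = 1.046×10^5 N
Factor of safety n = P_cr / P = 104.56 / 59.6 = 1.75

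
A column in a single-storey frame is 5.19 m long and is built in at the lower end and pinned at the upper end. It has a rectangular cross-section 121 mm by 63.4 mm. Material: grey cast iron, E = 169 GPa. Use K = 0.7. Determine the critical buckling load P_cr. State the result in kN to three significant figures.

Buckling occurs about the weak axis: I_min = h·b³/12 with b = 63.4 mm (the shorter side).
I_min = 121×63.4³/12 = 2.570×10^6 mm⁴
I = 2.570×10^6 mm⁴ = 2.570×10^-6 m⁴
Effective length L_e = K·L = 0.7 × 5.19 = 3.633 m
P_cr = π²EI / L_e² = π² × 169×10⁹ × 2.570×10^-6 / 3.633² = 3.247×10^5 N

P_cr ≈ 325 kN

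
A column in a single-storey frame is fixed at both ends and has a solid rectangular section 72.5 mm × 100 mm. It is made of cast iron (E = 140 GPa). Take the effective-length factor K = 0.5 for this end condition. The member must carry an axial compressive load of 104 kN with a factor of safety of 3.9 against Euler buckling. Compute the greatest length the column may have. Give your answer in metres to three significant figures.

Buckling occurs about the weak axis: I_min = h·b³/12 with b = 72.5 mm (the shorter side).
I_min = 100×72.5³/12 = 3.176×10^6 mm⁴
I = 3.176×10^-6 m⁴
Required critical load P_cr = n·P = 3.9 × 104 = 405.6 kN = 4.056×10^5 N
From P_cr = π²EI/(K·L)²:  L = (1/K)·√(π²EI/P_cr) = (1/0.5)·√(π²×1.40×10^11×3.176×10^-6/4.056×10^5)
L = 6.58 m

L_max ≈ 6.58 m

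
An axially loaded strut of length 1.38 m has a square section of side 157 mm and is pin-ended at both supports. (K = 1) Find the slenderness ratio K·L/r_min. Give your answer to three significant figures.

For a square r = a/√12 = 157/√12 = 45.32 mm
L_e = K·L = 1 × 1.38 m = 1.380 m = 1380.0 mm
λ = L_e / r_min = 1380.0 / 45.32 = 30.4

λ ≈ 30.4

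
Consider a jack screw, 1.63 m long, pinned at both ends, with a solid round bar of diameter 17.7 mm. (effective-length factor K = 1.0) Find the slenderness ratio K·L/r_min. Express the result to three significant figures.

For a solid circle r = d/4 = 17.7/4 = 4.425 mm
L_e = K·L = 1 × 1.63 m = 1.630 m = 1630.0 mm
λ = L_e / r_min = 1630.0 / 4.425 = 368

λ ≈ 368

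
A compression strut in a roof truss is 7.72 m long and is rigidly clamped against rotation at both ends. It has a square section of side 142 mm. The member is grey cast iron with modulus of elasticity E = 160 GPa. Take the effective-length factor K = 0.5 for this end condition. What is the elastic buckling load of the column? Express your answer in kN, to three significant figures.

I = a⁴/12 = 142⁴/12 = 3.388×10^7 mm⁴
I = 3.388×10^7 mm⁴ = 3.388×10^-5 m⁴
Effective length L_e = K·L = 0.5 × 7.72 = 3.860 m
P_cr = π²EI / L_e² = π² × 160×10⁹ × 3.388×10^-5 / 3.860² = 3.591×10^6 N

P_cr ≈ 3590 kN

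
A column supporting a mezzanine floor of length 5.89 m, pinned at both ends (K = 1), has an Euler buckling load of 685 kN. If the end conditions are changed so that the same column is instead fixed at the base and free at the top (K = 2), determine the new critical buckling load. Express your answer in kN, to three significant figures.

P_cr ≈ 171 kN

P_cr ∝ 1/K², so P_cr,new = P_cr,old × (K_old/K_new)² = 685 × (1/2)²
= 685 × 0.2500 = 171 kN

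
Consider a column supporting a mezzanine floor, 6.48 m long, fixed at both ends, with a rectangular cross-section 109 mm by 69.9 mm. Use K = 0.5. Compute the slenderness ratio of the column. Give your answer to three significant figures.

λ ≈ 161

Buckling occurs about the weak axis: I_min = h·b³/12 with b = 69.9 mm (the shorter side).
I_min = 109×69.9³/12 = 3.102×10^6 mm⁴
A = 7.619×10^3 mm²;  r_min = √(I/A) = √(3.102×10^6/7.619×10^3) = 20.18 mm
L_e = K·L = 0.5 × 6.48 m = 3.240 m = 3240.0 mm
λ = L_e / r_min = 3240.0 / 20.18 = 161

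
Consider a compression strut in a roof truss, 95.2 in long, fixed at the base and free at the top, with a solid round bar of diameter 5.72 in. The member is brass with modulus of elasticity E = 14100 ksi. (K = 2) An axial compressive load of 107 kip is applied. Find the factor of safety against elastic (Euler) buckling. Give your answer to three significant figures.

n ≈ 1.89

I = πd⁴/64 = π×5.72⁴/64 = 52.55 in⁴
Effective length L_e = K·L = 2 × 95.2 = 190.4 in
P_cr = π²EI / L_e² = π² × 14100×10³ × 52.55 / 190.4² = 2.017×10^5 lb
Factor of safety n = P_cr / P = 201.72 / 107 = 1.89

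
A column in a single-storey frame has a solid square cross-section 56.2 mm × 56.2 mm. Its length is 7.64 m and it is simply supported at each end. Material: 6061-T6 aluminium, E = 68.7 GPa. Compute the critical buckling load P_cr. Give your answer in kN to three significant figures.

I = a⁴/12 = 56.2⁴/12 = 8.313×10^5 mm⁴
I = 8.313×10^5 mm⁴ = 8.313×10^-7 m⁴
Effective length L_e = K·L = 1 × 7.64 = 7.640 m
P_cr = π²EI / L_e² = π² × 68.7×10⁹ × 8.313×10^-7 / 7.640² = 9.657×10^3 N

P_cr ≈ 9.66 kN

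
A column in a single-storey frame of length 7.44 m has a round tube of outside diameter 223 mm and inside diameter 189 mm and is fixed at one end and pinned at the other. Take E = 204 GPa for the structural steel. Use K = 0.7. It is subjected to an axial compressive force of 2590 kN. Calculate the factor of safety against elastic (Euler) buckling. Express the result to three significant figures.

d_o = 223 mm, d_i = 189 mm
I = π(d_o⁴ − d_i⁴)/64 = π(223⁴ − 189.0⁴)/64 = 5.876×10^7 mm⁴
I = 5.876×10^7 mm⁴ = 5.876×10^-5 m⁴
Effective length L_e = K·L = 0.7 × 7.44 = 5.208 m
P_cr = π²EI / L_e² = π² × 204×10⁹ × 5.876×10^-5 / 5.208² = 4.362×10^6 N
Factor of safety n = P_cr / P = 4361.6 / 2590 = 1.68

n ≈ 1.68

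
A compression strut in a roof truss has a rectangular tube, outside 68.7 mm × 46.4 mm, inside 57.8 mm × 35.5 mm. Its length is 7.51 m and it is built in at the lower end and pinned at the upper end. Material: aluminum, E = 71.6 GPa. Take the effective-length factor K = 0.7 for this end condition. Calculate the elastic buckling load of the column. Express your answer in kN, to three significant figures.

P_cr ≈ 9.11 kN

Weak-axis I_min = (h_o·b_o³ − h_i·b_i³)/12 with b_o = 46.4, b_i = 35.50 mm (shorter outer/inner sides).
I_min = (68.7×46.4³ − 57.80×35.50³)/12 = 3.564×10^5 mm⁴
I = 3.564×10^5 mm⁴ = 3.564×10^-7 m⁴
Effective length L_e = K·L = 0.7 × 7.51 = 5.257 m
P_cr = π²EI / L_e² = π² × 71.6×10⁹ × 3.564×10^-7 / 5.257² = 9.114×10^3 N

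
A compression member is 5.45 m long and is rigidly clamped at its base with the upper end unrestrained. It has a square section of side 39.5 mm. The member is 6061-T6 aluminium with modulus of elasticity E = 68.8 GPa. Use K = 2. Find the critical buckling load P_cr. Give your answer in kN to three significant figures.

P_cr ≈ 1.16 kN

I = a⁴/12 = 39.5⁴/12 = 2.029×10^5 mm⁴
I = 2.029×10^5 mm⁴ = 2.029×10^-7 m⁴
Effective length L_e = K·L = 2 × 5.45 = 10.90 m
P_cr = π²EI / L_e² = π² × 68.8×10⁹ × 2.029×10^-7 / 10.90² = 1.159×10^3 N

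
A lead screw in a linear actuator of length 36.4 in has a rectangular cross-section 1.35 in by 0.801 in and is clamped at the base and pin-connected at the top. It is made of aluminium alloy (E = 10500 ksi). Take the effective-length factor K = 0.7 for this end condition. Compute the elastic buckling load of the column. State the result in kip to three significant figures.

Buckling occurs about the weak axis: I_min = h·b³/12 with b = 0.801 in (the shorter side).
I_min = 1.35×0.801³/12 = 5.782×10^-2 in⁴
Effective length L_e = K·L = 0.7 × 36.4 = 25.48 in
P_cr = π²EI / L_e² = π² × 10500×10³ × 5.782×10^-2 / 25.48² = 9.229×10^3 lb

P_cr ≈ 9.23 kip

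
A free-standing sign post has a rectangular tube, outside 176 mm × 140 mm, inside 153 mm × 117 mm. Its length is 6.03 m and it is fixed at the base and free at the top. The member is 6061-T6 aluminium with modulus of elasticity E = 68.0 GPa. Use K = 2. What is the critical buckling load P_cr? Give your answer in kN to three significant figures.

P_cr ≈ 91.5 kN

Weak-axis I_min = (h_o·b_o³ − h_i·b_i³)/12 with b_o = 140, b_i = 117.0 mm (shorter outer/inner sides).
I_min = (176×140³ − 153.0×117.0³)/12 = 1.982×10^7 mm⁴
I = 1.982×10^7 mm⁴ = 1.982×10^-5 m⁴
Effective length L_e = K·L = 2 × 6.03 = 12.06 m
P_cr = π²EI / L_e² = π² × 68.0×10⁹ × 1.982×10^-5 / 12.06² = 9.148×10^4 N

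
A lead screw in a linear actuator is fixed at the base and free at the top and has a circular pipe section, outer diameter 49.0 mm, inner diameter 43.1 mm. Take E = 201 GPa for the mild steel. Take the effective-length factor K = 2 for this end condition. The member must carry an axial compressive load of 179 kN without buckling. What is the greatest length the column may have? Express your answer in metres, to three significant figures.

d_o = 49.0 mm, d_i = 43.1 mm
I = π(d_o⁴ − d_i⁴)/64 = π(49.0⁴ − 43.10⁴)/64 = 1.136×10^5 mm⁴
I = 1.136×10^-7 m⁴
At the buckling limit P_cr = P = 1.790×10^5 N
From P_cr = π²EI/(K·L)²:  L = (1/K)·√(π²EI/P_cr) = (1/2)·√(π²×2.01×10^11×1.136×10^-7/1.790×10^5)
L = 0.561 m

L_max ≈ 0.561 m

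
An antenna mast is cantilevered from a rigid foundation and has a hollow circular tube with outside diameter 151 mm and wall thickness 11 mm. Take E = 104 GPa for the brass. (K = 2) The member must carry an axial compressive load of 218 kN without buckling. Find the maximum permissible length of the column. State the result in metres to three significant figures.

Inner diameter d_i = 151 − 2×11 = 129.0 mm
I = π(d_o⁴ − d_i⁴)/64 = π(151⁴ − 129.0⁴)/64 = 1.193×10^7 mm⁴
I = 1.193×10^-5 m⁴
At the buckling limit P_cr = P = 2.180×10^5 N
From P_cr = π²EI/(K·L)²:  L = (1/K)·√(π²EI/P_cr) = (1/2)·√(π²×1.04×10^11×1.193×10^-5/2.180×10^5)
L = 3.75 m

L_max ≈ 3.75 m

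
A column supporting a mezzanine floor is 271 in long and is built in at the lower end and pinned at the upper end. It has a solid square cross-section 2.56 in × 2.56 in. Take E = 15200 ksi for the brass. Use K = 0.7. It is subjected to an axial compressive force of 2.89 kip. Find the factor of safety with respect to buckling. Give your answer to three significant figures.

n ≈ 5.16

I = a⁴/12 = 2.56⁴/12 = 3.579 in⁴
Effective length L_e = K·L = 0.7 × 271 = 189.7 in
P_cr = π²EI / L_e² = π² × 15200×10³ × 3.579 / 189.7² = 1.492×10^4 lb
Factor of safety n = P_cr / P = 14.921 / 2.89 = 5.16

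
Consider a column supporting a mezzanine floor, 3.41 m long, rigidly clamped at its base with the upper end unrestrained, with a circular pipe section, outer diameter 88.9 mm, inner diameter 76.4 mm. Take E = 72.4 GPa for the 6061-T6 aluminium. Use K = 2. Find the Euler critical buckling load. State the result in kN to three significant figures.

P_cr ≈ 21.4 kN

d_o = 88.9 mm, d_i = 76.4 mm
I = π(d_o⁴ − d_i⁴)/64 = π(88.9⁴ − 76.40⁴)/64 = 1.394×10^6 mm⁴
I = 1.394×10^6 mm⁴ = 1.394×10^-6 m⁴
Effective length L_e = K·L = 2 × 3.41 = 6.820 m
P_cr = π²EI / L_e² = π² × 72.4×10⁹ × 1.394×10^-6 / 6.820² = 2.141×10^4 N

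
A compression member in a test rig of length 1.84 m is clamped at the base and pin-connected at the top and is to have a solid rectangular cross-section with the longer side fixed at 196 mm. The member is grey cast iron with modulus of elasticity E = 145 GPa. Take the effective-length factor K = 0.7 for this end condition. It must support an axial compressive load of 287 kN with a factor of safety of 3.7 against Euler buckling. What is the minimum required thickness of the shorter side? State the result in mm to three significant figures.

b ≈ 42.2 mm

Required P_cr = n·P = 3.7 × 287 = 1062 kN
L_e = K·L = 0.7 × 1.84 = 1.288 m
Required I = P_cr·L_e²/(π²E) = 1.062×10^6 × 1.288² / (π² × 1.45×10^11) = 1.231×10^-6 m⁴
I_req = 1.231×10^6 mm⁴
Rectangle, weak axis: I_min = h·b³/12 with h = 196 mm fixed  ⇒  b = (12I/h)^(1/3) = 42.2 mm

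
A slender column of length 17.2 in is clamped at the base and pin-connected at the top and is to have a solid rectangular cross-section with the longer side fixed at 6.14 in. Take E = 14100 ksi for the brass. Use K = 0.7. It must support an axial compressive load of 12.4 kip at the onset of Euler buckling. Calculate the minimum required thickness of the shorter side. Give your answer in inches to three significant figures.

L_e = K·L = 0.7 × 17.2 = 12.04 in
Required I = P_cr·L_e²/(π²E) = 1.240×10^4 × 12.04² / (π² × 1.41×10^7) = 1.292×10^-2 in⁴
Rectangle, weak axis: I_min = h·b³/12 with h = 6.14 in fixed  ⇒  b = (12I/h)^(1/3) = 0.293 in

b ≈ 0.293 in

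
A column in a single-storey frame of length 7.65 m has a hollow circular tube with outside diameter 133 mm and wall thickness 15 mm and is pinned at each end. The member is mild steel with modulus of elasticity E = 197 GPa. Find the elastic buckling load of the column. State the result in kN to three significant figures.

Inner diameter d_i = 133 − 2×15 = 103.0 mm
I = π(d_o⁴ − d_i⁴)/64 = π(133⁴ − 103.0⁴)/64 = 9.835×10^6 mm⁴
I = 9.835×10^6 mm⁴ = 9.835×10^-6 m⁴
Effective length L_e = K·L = 1 × 7.65 = 7.650 m
P_cr = π²EI / L_e² = π² × 197×10⁹ × 9.835×10^-6 / 7.650² = 3.267×10^5 N

P_cr ≈ 327 kN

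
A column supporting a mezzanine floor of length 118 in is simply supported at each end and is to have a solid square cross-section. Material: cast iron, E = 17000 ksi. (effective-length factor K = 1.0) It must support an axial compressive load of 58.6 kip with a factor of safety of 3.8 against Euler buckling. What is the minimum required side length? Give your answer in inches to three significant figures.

a ≈ 3.86 in

Required P_cr = n·P = 3.8 × 58.6 = 222.7 kip
L_e = K·L = 1 × 118 = 118.0 in
Required I = P_cr·L_e²/(π²E) = 2.227×10^5 × 118.0² / (π² × 1.70×10^7) = 18.48 in⁴
Solid square: I = a⁴/12  ⇒  a = (12I)^(1/4) = (12×18.48)^(1/4) = 3.86 in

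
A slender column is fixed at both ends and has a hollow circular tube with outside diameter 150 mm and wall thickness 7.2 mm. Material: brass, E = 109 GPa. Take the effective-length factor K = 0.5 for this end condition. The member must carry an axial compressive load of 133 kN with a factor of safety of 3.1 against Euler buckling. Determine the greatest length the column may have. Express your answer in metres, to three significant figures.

Inner diameter d_i = 150 − 2×7.2 = 135.6 mm
I = π(d_o⁴ − d_i⁴)/64 = π(150⁴ − 135.6⁴)/64 = 8.254×10^6 mm⁴
I = 8.254×10^-6 m⁴
Required critical load P_cr = n·P = 3.1 × 133 = 412.3 kN = 4.123×10^5 N
From P_cr = π²EI/(K·L)²:  L = (1/K)·√(π²EI/P_cr) = (1/0.5)·√(π²×1.09×10^11×8.254×10^-6/4.123×10^5)
L = 9.28 m

L_max ≈ 9.28 m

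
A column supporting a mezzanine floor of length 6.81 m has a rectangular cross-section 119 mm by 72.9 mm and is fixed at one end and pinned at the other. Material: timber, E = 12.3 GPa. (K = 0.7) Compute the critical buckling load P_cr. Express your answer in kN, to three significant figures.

P_cr ≈ 20.5 kN

Buckling occurs about the weak axis: I_min = h·b³/12 with b = 72.9 mm (the shorter side).
I_min = 119×72.9³/12 = 3.842×10^6 mm⁴
I = 3.842×10^6 mm⁴ = 3.842×10^-6 m⁴
Effective length L_e = K·L = 0.7 × 6.81 = 4.767 m
P_cr = π²EI / L_e² = π² × 12.3×10⁹ × 3.842×10^-6 / 4.767² = 2.052×10^4 N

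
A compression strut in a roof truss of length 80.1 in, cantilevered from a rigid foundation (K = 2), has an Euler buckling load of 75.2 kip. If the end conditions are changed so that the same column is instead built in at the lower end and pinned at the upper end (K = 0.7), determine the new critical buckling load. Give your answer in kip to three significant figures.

P_cr ∝ 1/K², so P_cr,new = P_cr,old × (K_old/K_new)² = 75.2 × (2/0.7)²
= 75.2 × 8.163 = 614 kip

P_cr ≈ 614 kip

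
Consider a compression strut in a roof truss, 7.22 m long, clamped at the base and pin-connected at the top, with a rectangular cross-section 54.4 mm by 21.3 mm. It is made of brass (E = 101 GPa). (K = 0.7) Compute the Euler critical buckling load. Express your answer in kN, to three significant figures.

P_cr ≈ 1.71 kN

Buckling occurs about the weak axis: I_min = h·b³/12 with b = 21.3 mm (the shorter side).
I_min = 54.4×21.3³/12 = 4.381×10^4 mm⁴
I = 4.381×10^4 mm⁴ = 4.381×10^-8 m⁴
Effective length L_e = K·L = 0.7 × 7.22 = 5.054 m
P_cr = π²EI / L_e² = π² × 101×10⁹ × 4.381×10^-8 / 5.054² = 1.710×10^3 N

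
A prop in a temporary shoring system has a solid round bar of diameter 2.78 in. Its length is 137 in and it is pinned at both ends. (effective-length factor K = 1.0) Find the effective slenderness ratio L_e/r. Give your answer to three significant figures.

For a solid circle r = d/4 = 2.78/4 = 0.6950 in
L_e = K·L = 1 × 137 = 137.0 in
λ = L_e / r_min = 137.00 / 0.6950 = 197

λ ≈ 197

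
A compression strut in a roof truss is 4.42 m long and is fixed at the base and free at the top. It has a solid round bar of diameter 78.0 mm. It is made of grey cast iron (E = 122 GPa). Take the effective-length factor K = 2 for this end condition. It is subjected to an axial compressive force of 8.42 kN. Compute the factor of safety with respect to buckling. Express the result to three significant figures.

I = πd⁴/64 = π×78.0⁴/64 = 1.817×10^6 mm⁴
I = 1.817×10^6 mm⁴ = 1.817×10^-6 m⁴
Effective length L_e = K·L = 2 × 4.42 = 8.840 m
P_cr = π²EI / L_e² = π² × 122×10⁹ × 1.817×10^-6 / 8.840² = 2.800×10^4 N
Factor of safety n = P_cr / P = 27.996 / 8.42 = 3.32

n ≈ 3.32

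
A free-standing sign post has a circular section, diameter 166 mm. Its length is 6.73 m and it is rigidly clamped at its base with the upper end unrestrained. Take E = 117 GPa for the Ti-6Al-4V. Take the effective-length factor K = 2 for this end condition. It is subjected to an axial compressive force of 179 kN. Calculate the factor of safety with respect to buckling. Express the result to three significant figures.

n ≈ 1.33

I = πd⁴/64 = π×166⁴/64 = 3.727×10^7 mm⁴
I = 3.727×10^7 mm⁴ = 3.727×10^-5 m⁴
Effective length L_e = K·L = 2 × 6.73 = 13.46 m
P_cr = π²EI / L_e² = π² × 117×10⁹ × 3.727×10^-5 / 13.46² = 2.376×10^5 N
Factor of safety n = P_cr / P = 237.57 / 179 = 1.33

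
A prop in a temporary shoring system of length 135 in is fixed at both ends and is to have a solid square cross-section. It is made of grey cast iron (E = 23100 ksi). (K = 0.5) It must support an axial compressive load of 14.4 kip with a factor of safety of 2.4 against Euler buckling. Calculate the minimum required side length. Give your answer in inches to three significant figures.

Required P_cr = n·P = 2.4 × 14.4 = 34.56 kip
L_e = K·L = 0.5 × 135 = 67.50 in
Required I = P_cr·L_e²/(π²E) = 3.456×10^4 × 67.50² / (π² × 2.31×10^7) = 0.6907 in⁴
Solid square: I = a⁴/12  ⇒  a = (12I)^(1/4) = (12×0.6907)^(1/4) = 1.70 in

a ≈ 1.70 in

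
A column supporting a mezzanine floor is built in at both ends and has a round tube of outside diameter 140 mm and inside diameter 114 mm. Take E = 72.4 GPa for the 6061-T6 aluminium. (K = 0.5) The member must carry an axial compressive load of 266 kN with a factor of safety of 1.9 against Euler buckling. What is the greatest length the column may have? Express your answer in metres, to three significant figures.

L_max ≈ 7.73 m

d_o = 140 mm, d_i = 114 mm
I = π(d_o⁴ − d_i⁴)/64 = π(140⁴ − 114.0⁴)/64 = 1.057×10^7 mm⁴
I = 1.057×10^-5 m⁴
Required critical load P_cr = n·P = 1.9 × 266 = 505.4 kN = 5.054×10^5 N
From P_cr = π²EI/(K·L)²:  L = (1/K)·√(π²EI/P_cr) = (1/0.5)·√(π²×7.24×10^10×1.057×10^-5/5.054×10^5)
L = 7.73 m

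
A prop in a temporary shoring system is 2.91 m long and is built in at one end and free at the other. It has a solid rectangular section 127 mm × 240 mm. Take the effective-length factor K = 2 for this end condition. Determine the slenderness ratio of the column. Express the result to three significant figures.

Buckling occurs about the weak axis: I_min = h·b³/12 with b = 127 mm (the shorter side).
I_min = 240×127³/12 = 4.097×10^7 mm⁴
A = 3.048×10^4 mm²;  r_min = √(I/A) = √(4.097×10^7/3.048×10^4) = 36.66 mm
L_e = K·L = 2 × 2.91 m = 5.820 m = 5820.0 mm
λ = L_e / r_min = 5820.0 / 36.66 = 159

λ ≈ 159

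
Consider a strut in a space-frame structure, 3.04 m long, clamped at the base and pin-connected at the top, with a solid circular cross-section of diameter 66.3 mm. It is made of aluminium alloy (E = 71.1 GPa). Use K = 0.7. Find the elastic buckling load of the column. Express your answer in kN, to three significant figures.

I = πd⁴/64 = π×66.3⁴/64 = 9.485×10^5 mm⁴
I = 9.485×10^5 mm⁴ = 9.485×10^-7 m⁴
Effective length L_e = K·L = 0.7 × 3.04 = 2.128 m
P_cr = π²EI / L_e² = π² × 71.1×10⁹ × 9.485×10^-7 / 2.128² = 1.470×10^5 N

P_cr ≈ 147 kN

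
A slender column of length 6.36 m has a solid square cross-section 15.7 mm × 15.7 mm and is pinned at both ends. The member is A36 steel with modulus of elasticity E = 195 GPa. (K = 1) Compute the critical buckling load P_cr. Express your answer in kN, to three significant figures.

I = a⁴/12 = 15.7⁴/12 = 5.063×10^3 mm⁴
I = 5.063×10^3 mm⁴ = 5.063×10^-9 m⁴
Effective length L_e = K·L = 1 × 6.36 = 6.360 m
P_cr = π²EI / L_e² = π² × 195×10⁹ × 5.063×10^-9 / 6.360² = 240.9 N

P_cr ≈ 0.241 kN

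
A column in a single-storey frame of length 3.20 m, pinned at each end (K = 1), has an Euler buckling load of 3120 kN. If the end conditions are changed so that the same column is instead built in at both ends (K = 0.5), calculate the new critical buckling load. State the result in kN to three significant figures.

P_cr ∝ 1/K², so P_cr,new = P_cr,old × (K_old/K_new)² = 3120 × (1/0.5)²
= 3120 × 4.000 = 12500 kN

P_cr ≈ 12500 kN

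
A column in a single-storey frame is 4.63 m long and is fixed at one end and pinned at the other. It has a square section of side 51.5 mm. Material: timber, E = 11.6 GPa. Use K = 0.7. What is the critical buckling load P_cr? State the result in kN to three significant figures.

P_cr ≈ 6.39 kN

I = a⁴/12 = 51.5⁴/12 = 5.862×10^5 mm⁴
I = 5.862×10^5 mm⁴ = 5.862×10^-7 m⁴
Effective length L_e = K·L = 0.7 × 4.63 = 3.241 m
P_cr = π²EI / L_e² = π² × 11.6×10⁹ × 5.862×10^-7 / 3.241² = 6.389×10^3 N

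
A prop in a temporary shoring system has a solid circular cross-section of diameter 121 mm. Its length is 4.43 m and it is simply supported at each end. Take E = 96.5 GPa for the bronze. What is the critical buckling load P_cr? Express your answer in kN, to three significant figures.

I = πd⁴/64 = π×121⁴/64 = 1.052×10^7 mm⁴
I = 1.052×10^7 mm⁴ = 1.052×10^-5 m⁴
Effective length L_e = K·L = 1 × 4.43 = 4.430 m
P_cr = π²EI / L_e² = π² × 96.5×10⁹ × 1.052×10^-5 / 4.430² = 5.107×10^5 N

P_cr ≈ 511 kN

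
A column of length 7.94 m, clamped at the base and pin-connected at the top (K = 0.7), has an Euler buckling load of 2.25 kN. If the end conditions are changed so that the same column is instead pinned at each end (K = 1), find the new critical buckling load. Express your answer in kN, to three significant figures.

P_cr ≈ 1.10 kN

P_cr ∝ 1/K², so P_cr,new = P_cr,old × (K_old/K_new)² = 2.25 × (0.7/1)²
= 2.25 × 0.4900 = 1.10 kN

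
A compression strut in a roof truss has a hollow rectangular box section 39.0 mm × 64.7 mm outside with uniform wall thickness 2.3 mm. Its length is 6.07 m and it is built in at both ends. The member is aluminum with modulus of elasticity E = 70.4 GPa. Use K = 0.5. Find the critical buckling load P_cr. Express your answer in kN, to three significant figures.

P_cr ≈ 8.75 kN

Inner dimensions: h_i = 64.7 − 2×2.3 = 60.10 mm, b_i = 39.0 − 2×2.3 = 34.40 mm
Weak-axis I_min = (h_o·b_o³ − h_i·b_i³)/12 with b_o = 39.0, b_i = 34.40 mm (shorter outer/inner sides).
I_min = (64.7×39.0³ − 60.10×34.40³)/12 = 1.160×10^5 mm⁴
I = 1.160×10^5 mm⁴ = 1.160×10^-7 m⁴
Effective length L_e = K·L = 0.5 × 6.07 = 3.035 m
P_cr = π²EI / L_e² = π² × 70.4×10⁹ × 1.160×10^-7 / 3.035² = 8.746×10^3 N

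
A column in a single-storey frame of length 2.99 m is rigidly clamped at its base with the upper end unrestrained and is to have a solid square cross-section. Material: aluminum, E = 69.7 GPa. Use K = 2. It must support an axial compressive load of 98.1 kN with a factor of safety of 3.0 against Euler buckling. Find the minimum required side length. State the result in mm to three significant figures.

a ≈ 116 mm

Required P_cr = n·P = 3.0 × 98.1 = 294.3 kN
L_e = K·L = 2 × 2.99 = 5.980 m
Required I = P_cr·L_e²/(π²E) = 2.943×10^5 × 5.980² / (π² × 6.97×10^10) = 1.530×10^-5 m⁴
I_req = 1.530×10^7 mm⁴
Solid square: I = a⁴/12  ⇒  a = (12I)^(1/4) = (12×1.530×10^7)^(1/4) = 116 mm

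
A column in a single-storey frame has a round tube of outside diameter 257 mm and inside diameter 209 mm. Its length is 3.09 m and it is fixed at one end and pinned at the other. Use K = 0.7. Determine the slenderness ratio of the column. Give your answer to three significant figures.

d_o = 257 mm, d_i = 209 mm
I = π(d_o⁴ − d_i⁴)/64 = π(257⁴ − 209.0⁴)/64 = 1.205×10^8 mm⁴
A = 1.757×10^4 mm²;  r_min = √(I/A) = √(1.205×10^8/1.757×10^4) = 82.81 mm
L_e = K·L = 0.7 × 3.09 m = 2.163 m = 2163.0 mm
λ = L_e / r_min = 2163.0 / 82.81 = 26.1

λ ≈ 26.1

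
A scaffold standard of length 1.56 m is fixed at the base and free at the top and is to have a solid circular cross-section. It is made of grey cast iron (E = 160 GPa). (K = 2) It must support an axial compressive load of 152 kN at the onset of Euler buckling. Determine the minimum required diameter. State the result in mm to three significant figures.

d ≈ 66.1 mm

L_e = K·L = 2 × 1.56 = 3.120 m
Required I = P_cr·L_e²/(π²E) = 1.520×10^5 × 3.120² / (π² × 1.60×10^11) = 9.370×10^-7 m⁴
I_req = 9.370×10^5 mm⁴
Solid circle: I = πd⁴/64  ⇒  d = (64I/π)^(1/4) = (64×9.370×10^5/π)^(1/4) = 66.1 mm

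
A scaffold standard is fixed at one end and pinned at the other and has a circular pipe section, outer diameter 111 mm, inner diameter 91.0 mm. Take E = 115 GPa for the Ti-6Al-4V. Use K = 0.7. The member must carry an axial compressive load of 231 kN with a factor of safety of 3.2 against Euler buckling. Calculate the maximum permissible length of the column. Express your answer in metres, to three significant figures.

L_max ≈ 3.58 m

d_o = 111 mm, d_i = 91.0 mm
I = π(d_o⁴ − d_i⁴)/64 = π(111⁴ − 91.00⁴)/64 = 4.086×10^6 mm⁴
I = 4.086×10^-6 m⁴
Required critical load P_cr = n·P = 3.2 × 231 = 739.2 kN = 7.392×10^5 N
From P_cr = π²EI/(K·L)²:  L = (1/K)·√(π²EI/P_cr) = (1/0.7)·√(π²×1.15×10^11×4.086×10^-6/7.392×10^5)
L = 3.58 m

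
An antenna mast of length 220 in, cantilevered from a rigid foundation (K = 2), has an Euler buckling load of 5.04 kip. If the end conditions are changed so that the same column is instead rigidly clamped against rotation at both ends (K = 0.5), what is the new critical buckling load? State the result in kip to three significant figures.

P_cr ≈ 80.6 kip

P_cr ∝ 1/K², so P_cr,new = P_cr,old × (K_old/K_new)² = 5.04 × (2/0.5)²
= 5.04 × 16.00 = 80.6 kip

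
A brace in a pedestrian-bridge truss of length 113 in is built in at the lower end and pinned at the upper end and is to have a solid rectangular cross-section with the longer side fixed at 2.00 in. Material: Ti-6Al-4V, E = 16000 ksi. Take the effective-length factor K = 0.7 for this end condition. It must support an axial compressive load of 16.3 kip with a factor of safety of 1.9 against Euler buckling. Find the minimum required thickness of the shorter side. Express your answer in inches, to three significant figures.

Required P_cr = n·P = 1.9 × 16.3 = 30.97 kip
L_e = K·L = 0.7 × 113 = 79.10 in
Required I = P_cr·L_e²/(π²E) = 3.097×10^4 × 79.10² / (π² × 1.60×10^7) = 1.227 in⁴
Rectangle, weak axis: I_min = h·b³/12 with h = 2.00 in fixed  ⇒  b = (12I/h)^(1/3) = 1.95 in

b ≈ 1.95 in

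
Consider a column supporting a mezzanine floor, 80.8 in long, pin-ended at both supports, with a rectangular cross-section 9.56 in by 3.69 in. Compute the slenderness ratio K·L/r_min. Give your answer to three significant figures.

λ ≈ 75.9

For a rectangle r_min = b/√12 = 3.69/√12 = 1.065 in
L_e = K·L = 1 × 80.8 = 80.80 in
λ = L_e / r_min = 80.800 / 1.065 = 75.9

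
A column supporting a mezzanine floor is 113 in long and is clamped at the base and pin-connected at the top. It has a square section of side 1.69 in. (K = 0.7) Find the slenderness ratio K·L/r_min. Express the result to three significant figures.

For a square r = a/√12 = 1.69/√12 = 0.4879 in
L_e = K·L = 0.7 × 113 = 79.10 in
λ = L_e / r_min = 79.100 / 0.4879 = 162

λ ≈ 162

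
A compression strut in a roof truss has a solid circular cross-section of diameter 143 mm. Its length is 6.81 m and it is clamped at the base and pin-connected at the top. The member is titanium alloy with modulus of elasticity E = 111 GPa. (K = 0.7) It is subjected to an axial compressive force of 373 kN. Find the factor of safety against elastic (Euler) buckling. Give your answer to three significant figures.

I = πd⁴/64 = π×143⁴/64 = 2.053×10^7 mm⁴
I = 2.053×10^7 mm⁴ = 2.053×10^-5 m⁴
Effective length L_e = K·L = 0.7 × 6.81 = 4.767 m
P_cr = π²EI / L_e² = π² × 111×10⁹ × 2.053×10^-5 / 4.767² = 9.896×10^5 N
Factor of safety n = P_cr / P = 989.57 / 373 = 2.65

n ≈ 2.65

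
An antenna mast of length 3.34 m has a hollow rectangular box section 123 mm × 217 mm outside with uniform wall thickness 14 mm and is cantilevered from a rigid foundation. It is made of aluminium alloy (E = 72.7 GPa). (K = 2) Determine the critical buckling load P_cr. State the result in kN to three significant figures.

Inner dimensions: h_i = 217 − 2×14 = 189.0 mm, b_i = 123 − 2×14 = 95.00 mm
Weak-axis I_min = (h_o·b_o³ − h_i·b_i³)/12 with b_o = 123, b_i = 95.00 mm (shorter outer/inner sides).
I_min = (217×123³ − 189.0×95.00³)/12 = 2.015×10^7 mm⁴
I = 2.015×10^7 mm⁴ = 2.015×10^-5 m⁴
Effective length L_e = K·L = 2 × 3.34 = 6.680 m
P_cr = π²EI / L_e² = π² × 72.7×10⁹ × 2.015×10^-5 / 6.680² = 3.240×10^5 N

P_cr ≈ 324 kN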